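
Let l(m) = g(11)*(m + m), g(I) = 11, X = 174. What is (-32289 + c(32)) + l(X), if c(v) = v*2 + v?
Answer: -28365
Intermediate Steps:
l(m) = 22*m (l(m) = 11*(m + m) = 11*(2*m) = 22*m)
c(v) = 3*v (c(v) = 2*v + v = 3*v)
(-32289 + c(32)) + l(X) = (-32289 + 3*32) + 22*174 = (-32289 + 96) + 3828 = -32193 + 3828 = -28365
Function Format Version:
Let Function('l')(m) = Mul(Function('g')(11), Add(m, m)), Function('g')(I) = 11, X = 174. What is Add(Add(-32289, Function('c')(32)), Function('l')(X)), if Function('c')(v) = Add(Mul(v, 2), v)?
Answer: -28365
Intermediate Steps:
Function('l')(m) = Mul(22, m) (Function('l')(m) = Mul(11, Add(m, m)) = Mul(11, Mul(2, m)) = Mul(22, m))
Function('c')(v) = Mul(3, v) (Function('c')(v) = Add(Mul(2, v), v) = Mul(3, v))
Add(Add(-32289, Function('c')(32)), Function('l')(X)) = Add(Add(-32289, Mul(3, 32)), Mul(22, 174)) = Add(Add(-32289, 96), 3828) = Add(-32193, 3828) = -28365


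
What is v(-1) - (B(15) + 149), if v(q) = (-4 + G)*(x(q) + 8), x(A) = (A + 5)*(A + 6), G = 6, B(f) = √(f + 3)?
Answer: -93 - 3*√2 ≈ -97.243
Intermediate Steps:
B(f) = √(3 + f)
x(A) = (5 + A)*(6 + A)
v(q) = 76 + 2*q² + 22*q (v(q) = (-4 + 6)*((30 + q² + 11*q) + 8) = 2*(38 + q² + 11*q) = 76 + 2*q² + 22*q)
v(-1) - (B(15) + 149) = (76 + 2*(-1)² + 22*(-1)) - (√(3 + 15) + 149) = (76 + 2*1 - 22) - (√18 + 149) = (76 + 2 - 22) - (3*√2 + 149) = 56 - (149 + 3*√2) = 56 + (-149 - 3*√2) = -93 - 3*√2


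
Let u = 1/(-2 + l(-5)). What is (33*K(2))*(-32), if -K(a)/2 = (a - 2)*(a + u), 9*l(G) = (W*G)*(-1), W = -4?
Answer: 0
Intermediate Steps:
l(G) = 4*G/9 (l(G) = (-4*G*(-1))/9 = (4*G)/9 = 4*G/9)
u = -9/38 (u = 1/(-2 + (4/9)*(-5)) = 1/(-2 - 20/9) = 1/(-38/9) = -9/38 ≈ -0.23684)
K(a) = -2*(-2 + a)*(-9/38 + a) (K(a) = -2*(a - 2)*(a - 9/38) = -2*(-2 + a)*(-9/38 + a))
(33*K(2))*(-32) = (33*(-18/19 - 2*2**2 + (85/19)*2))*(-32) = (33*(-18/19 - 2*4 + 170/19))*(-32) = (33*(-18/19 - 8 + 170/19))*(-32) = (33*0)*(-32) = 0*(-32) = 0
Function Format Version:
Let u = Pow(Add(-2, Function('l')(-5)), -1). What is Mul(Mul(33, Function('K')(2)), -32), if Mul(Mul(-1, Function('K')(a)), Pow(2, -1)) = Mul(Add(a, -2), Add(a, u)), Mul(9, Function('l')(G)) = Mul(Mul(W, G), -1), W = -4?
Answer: 0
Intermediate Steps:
Function('l')(G) = Mul(Rational(4, 9), G) (Function('l')(G) = Mul(Rational(1, 9), Mul(Mul(-4, G), -1)) = Mul(Rational(1, 9), Mul(4, G)) = Mul(Rational(4, 9), G))
u = Rational(-9, 38) (u = Pow(Add(-2, Mul(Rational(4, 9), -5)), -1) = Pow(Add(-2, Rational(-20, 9)), -1) = Pow(Rational(-38, 9), -1) = Rational(-9, 38) ≈ -0.23684)
Function('K')(a) = Mul(-2, Add(-2, a), Add(Rational(-9, 38), a)) (Function('K')(a) = Mul(-2, Mul(Add(a, -2), Add(a, Rational(-9, 38)))) = Mul(-2, Mul(Add(-2, a), Add(Rational(-9, 38), a))) = Mul(-2, Add(-2, a), Add(Rational(-9, 38), a)))
Mul(Mul(33, Function('K')(2)), -32) = Mul(Mul(33, Add(Rational(-18, 19), Mul(-2, Pow(2, 2)), Mul(Rational(85, 19), 2))), -32) = Mul(Mul(33, Add(Rational(-18, 19), Mul(-2, 4), Rational(170, 19))), -32) = Mul(Mul(33, Add(Rational(-18, 19), -8, Rational(170, 19))), -32) = Mul(Mul(33, 0), -32) = Mul(0, -32) = 0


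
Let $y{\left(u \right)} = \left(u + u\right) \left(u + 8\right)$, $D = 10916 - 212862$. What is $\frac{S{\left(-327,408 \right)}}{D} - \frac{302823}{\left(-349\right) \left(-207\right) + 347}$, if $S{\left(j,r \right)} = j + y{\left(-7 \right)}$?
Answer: $- \frac{15282285092}{3664815035} \approx -4.17$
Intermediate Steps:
$D = -201946$
$y{\left(u \right)} = 2 u \left(8 + u\right)$
$S{\left(j,r \right)} = -14 + j$ ($S{\left(j,r \right)} = j + 2 \left(-7\right) \left(8 - 7\right) = j + 2 \left(-7\right) 1 = j - 14 = -14 + j$)
$\frac{S{\left(-327,408 \right)}}{D} - \frac{302823}{\left(-349\right) \left(-207\right) + 347} = \frac{-14 - 327}{-201946} - \frac{302823}{\left(-349\right) \left(-207\right) + 347} = \left(-341\right) \left(- \frac{1}{201946}\right) - \frac{302823}{72243 + 347} = \frac{341}{201946} - \frac{302823}{72590} = - \frac{15282285092}{3664815035}$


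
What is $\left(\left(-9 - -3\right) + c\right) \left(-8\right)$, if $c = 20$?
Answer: $-112$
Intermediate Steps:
$\left(\left(-9 - -3\right) + c\right) \left(-8\right) = \left(\left(-9 - -3\right) + 20\right) \left(-8\right) = \left(\left(-9 + 3\right) + 20\right) \left(-8\right) = \left(-6 + 20\right) \left(-8\right) = 14 \left(-8\right) = -112$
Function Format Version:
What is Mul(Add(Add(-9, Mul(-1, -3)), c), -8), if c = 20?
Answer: -112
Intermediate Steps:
Mul(Add(Add(-9, Mul(-1, -3)), c), -8) = Mul(Add(Add(-9, Mul(-1, -3)), 20), -8) = Mul(Add(Add(-9, 3), 20), -8) = Mul(Add(-6, 20), -8) = Mul(14, -8) = -112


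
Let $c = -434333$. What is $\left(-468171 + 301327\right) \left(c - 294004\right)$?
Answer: $121518658428$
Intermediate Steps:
$\left(-468171 + 301327\right) \left(c - 294004\right) = \left(-468171 + 301327\right) \left(-434333 - 294004\right) = \left(-166844\right) \left(-728337\right) = 121518658428$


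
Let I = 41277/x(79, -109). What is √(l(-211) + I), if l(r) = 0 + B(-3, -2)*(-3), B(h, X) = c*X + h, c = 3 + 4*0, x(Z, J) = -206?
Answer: I*√7357290/206 ≈ 13.167*I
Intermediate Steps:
c = 3 (c = 3 + 0 = 3)
B(h, X) = h + 3*X (B(h, X) = 3*X + h = h + 3*X)
l(r) = 27 (l(r) = 0 + (-3 + 3*(-2))*(-3) = 0 + (-3 - 6)*(-3) = 0 - 9*(-3) = 0 + 27 = 27)
I = -41277/206 (I = 41277/(-206) = 41277*(-1/206) = -41277/206 ≈ -200.37)
√(l(-211) + I) = √(27 - 41277/206) = √(-35715/206) = I*√7357290/206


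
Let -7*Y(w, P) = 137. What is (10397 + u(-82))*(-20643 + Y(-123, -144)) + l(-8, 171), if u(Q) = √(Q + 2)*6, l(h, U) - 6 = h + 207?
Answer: -1503799851/7 - 3471312*I*√5/7 ≈ -2.1483e+8 - 1.1089e+6*I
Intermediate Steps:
l(h, U) = 213 + h (l(h, U) = 6 + (h + 207) = 6 + (207 + h) = 213 + h)
Y(w, P) = -137/7 (Y(w, P) = -⅐*137 = -137/7)
u(Q) = 6*√(2 + Q) (u(Q) = √(2 + Q)*6 = 6*√(2 + Q))
(10397 + u(-82))*(-20643 + Y(-123, -144)) + l(-8, 171) = (10397 + 6*√(2 - 82))*(-20643 - 137/7) + (213 - 8) = (10397 + 6*√(-80))*(-144638/7) + 205 = (10397 + 6*(4*I*√5))*(-144638/7) + 205 = (10397 + 24*I*√5)*(-144638/7) + 205 = (-1503801286/7 - 3471312*I*√5/7) + 205 = -1503799851/7 - 3471312*I*√5/7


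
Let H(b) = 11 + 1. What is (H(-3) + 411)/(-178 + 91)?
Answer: -141/29 ≈ -4.8621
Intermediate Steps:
H(b) = 12
(H(-3) + 411)/(-178 + 91) = (12 + 411)/(-178 + 91) = 423/(-87) = 423*(-1/87) = -141/29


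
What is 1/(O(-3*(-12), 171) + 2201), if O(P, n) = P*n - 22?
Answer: 1/8335 ≈ 0.00011998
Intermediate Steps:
O(P, n) = -22 + P*n
1/(O(-3*(-12), 171) + 2201) = 1/((-22 - 3*(-12)*171) + 2201) = 1/((-22 + 36*171) + 2201) = 1/((-22 + 6156) + 2201) = 1/(6134 + 2201) = 1/8335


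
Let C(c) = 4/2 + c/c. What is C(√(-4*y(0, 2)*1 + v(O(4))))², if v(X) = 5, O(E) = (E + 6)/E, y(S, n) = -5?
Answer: 9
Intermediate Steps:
O(E) = (6 + E)/E
C(c) = 3 (C(c) = 4*(½) + 1 = 2 + 1 = 3)
C(√(-4*y(0, 2)*1 + v(O(4))))² = 3² = 9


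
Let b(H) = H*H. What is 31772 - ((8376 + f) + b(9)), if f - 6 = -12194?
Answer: 35503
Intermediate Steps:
f = -12188 (f = 6 - 12194 = -12188)
b(H) = H**2
31772 - ((8376 + f) + b(9)) = 31772 - ((8376 - 12188) + 9**2) = 31772 - (-3812 + 81) = 31772 - 1*(-3731) = 31772 + 3731 = 35503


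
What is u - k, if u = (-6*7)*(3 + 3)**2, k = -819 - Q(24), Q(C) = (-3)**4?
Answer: -612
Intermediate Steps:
Q(C) = 81
k = -900 (k = -819 - 1*81 = -819 - 81 = -900)
u = -1512 (u = -42*6**2 = -42*36 = -1512)
u - k = -1512 - 1*(-900) = -1512 + 900 = -612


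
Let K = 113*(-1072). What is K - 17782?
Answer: -138918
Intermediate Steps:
K = -121136
K - 17782 = -121136 - 17782 = -138918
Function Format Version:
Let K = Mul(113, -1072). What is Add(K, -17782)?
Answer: -138918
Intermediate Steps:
K = -121136
Add(K, -17782) = Add(-121136, -17782) = -138918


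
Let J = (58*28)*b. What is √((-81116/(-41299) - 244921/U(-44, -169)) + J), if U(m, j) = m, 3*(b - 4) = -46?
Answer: 19*I*√264193849047909/2725734 ≈ 113.3*I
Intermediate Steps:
b = -34/3 (b = 4 + (⅓)*(-46) = 4 - 46/3 = -34/3 ≈ -11.333)
J = -55216/3 (J = (58*28)*(-34/3) = 1624*(-34/3) = -55216/3 ≈ -18405.)
√((-81116/(-41299) - 244921/U(-44, -169)) + J) = √((-81116/(-41299) - 244921/(-44)) - 55216/3) = √((-81116*(-1/41299) - 244921*(-1/44)) - 55216/3) = √((81116/41299 + 244921/44) - 55216/3) = √(10118561483/1817156 - 55216/3) = √(-69980401247/5451468) = 19*I*√264193849047909/2725734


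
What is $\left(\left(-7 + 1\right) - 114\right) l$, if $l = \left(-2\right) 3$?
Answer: $720$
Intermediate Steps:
$l = -6$
$\left(\left(-7 + 1\right) - 114\right) l = \left(\left(-7 + 1\right) - 114\right) \left(-6\right) = \left(-6 - 114\right) \left(-6\right) = \left(-120\right) \left(-6\right) = 720$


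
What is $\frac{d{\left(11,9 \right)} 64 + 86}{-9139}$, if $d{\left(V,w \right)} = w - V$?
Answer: $\frac{42}{9139} \approx 0.0045957$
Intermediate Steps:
$\frac{d{\left(11,9 \right)} 64 + 86}{-9139} = \frac{\left(9 - 11\right) 64 + 86}{-9139} = \left(\left(9 - 11\right) 64 + 86\right) \left(- \frac{1}{9139}\right) = \left(\left(-2\right) 64 + 86\right) \left(- \frac{1}{9139}\right) = \left(-128 + 86\right) \left(- \frac{1}{9139}\right) = \left(-42\right) \left(- \frac{1}{9139}\right) = \frac{42}{9139}$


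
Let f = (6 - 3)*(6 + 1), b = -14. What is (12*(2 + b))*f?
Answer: -3024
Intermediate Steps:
f = 21 (f = 3*7 = 21)
(12*(2 + b))*f = (12*(2 - 14))*21 = (12*(-12))*21 = -144*21 = -3024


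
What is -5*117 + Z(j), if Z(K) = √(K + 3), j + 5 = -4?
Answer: -585 + I*√6 ≈ -585.0 + 2.4495*I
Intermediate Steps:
j = -9 (j = -5 - 4 = -9)
Z(K) = √(3 + K)
-5*117 + Z(j) = -5*117 + √(3 - 9) = -585 + √(-6) = -585 + I*√6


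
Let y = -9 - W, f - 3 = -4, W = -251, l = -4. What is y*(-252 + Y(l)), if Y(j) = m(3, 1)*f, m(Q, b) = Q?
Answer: -61710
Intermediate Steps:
f = -1 (f = 3 - 4 = -1)
Y(j) = -3 (Y(j) = 3*(-1) = -3)
y = 242 (y = -9 - 1*(-251) = -9 + 251 = 242)
y*(-252 + Y(l)) = 242*(-252 - 3) = 242*(-255) = -61710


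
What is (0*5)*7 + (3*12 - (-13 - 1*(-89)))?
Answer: -40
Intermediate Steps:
(0*5)*7 + (3*12 - (-13 - 1*(-89))) = 0*7 + (36 - (-13 + 89)) = 0 + (36 - 1*76) = 0 + (36 - 76) = 0 - 40 = -40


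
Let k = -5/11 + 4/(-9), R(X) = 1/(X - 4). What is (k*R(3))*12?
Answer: 356/33 ≈ 10.788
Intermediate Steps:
R(X) = 1/(-4 + X)
k = -89/99 (k = -5*1/11 + 4*(-⅑) = -5/11 - 4/9 = -89/99 ≈ -0.89899)
(k*R(3))*12 = -89/(99*(-4 + 3))*12 = -89/99/(-1)*12 = -89/99*(-1)*12 = (89/99)*12 = 356/33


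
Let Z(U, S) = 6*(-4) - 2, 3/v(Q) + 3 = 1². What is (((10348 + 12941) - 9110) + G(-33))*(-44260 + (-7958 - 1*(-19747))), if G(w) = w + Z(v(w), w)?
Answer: -458490520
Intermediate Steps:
v(Q) = -3/2 (v(Q) = 3/(-3 + 1²) = 3/(-3 + 1) = 3/(-2) = 3*(-½) = -3/2)
Z(U, S) = -26 (Z(U, S) = -24 - 2 = -26)
G(w) = -26 + w (G(w) = w - 26 = -26 + w)
(((10348 + 12941) - 9110) + G(-33))*(-44260 + (-7958 - 1*(-19747))) = (((10348 + 12941) - 9110) + (-26 - 33))*(-44260 + (-7958 - 1*(-19747))) = ((23289 - 9110) - 59)*(-44260 + (-7958 + 19747)) = (14179 - 59)*(-44260 + 11789) = 14120*(-32471) = -458490520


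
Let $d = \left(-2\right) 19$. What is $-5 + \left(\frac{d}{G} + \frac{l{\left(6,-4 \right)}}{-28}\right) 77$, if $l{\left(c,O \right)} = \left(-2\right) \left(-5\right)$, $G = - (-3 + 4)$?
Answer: $\frac{5787}{2} \approx 2893.5$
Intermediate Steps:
$d = -38$
$G = -1$ ($G = \left(-1\right) 1 = -1$)
$l{\left(c,O \right)} = 10$
$-5 + \left(\frac{d}{G} + \frac{l{\left(6,-4 \right)}}{-28}\right) 77 = -5 + \left(- \frac{38}{-1} + \frac{10}{-28}\right) 77 = -5 + \left(\left(-38\right) \left(-1\right) + 10 \left(- \frac{1}{28}\right)\right) 77 = -5 + \left(38 - \frac{5}{14}\right) 77 = -5 + \frac{527}{14} \cdot 77 = -5 + \frac{5797}{2} = \frac{5787}{2}$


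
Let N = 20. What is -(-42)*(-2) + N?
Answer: -64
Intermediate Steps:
-(-42)*(-2) + N = -(-42)*(-2) + 20 = -42*2 + 20 = -84 + 20 = -64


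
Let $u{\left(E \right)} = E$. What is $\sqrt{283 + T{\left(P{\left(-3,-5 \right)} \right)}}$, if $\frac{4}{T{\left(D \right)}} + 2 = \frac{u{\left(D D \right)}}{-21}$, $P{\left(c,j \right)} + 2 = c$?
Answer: $\frac{\sqrt{1264759}}{67} \approx 16.785$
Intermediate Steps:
$P{\left(c,j \right)} = -2 + c$
$T{\left(D \right)} = \frac{4}{-2 - \frac{D^{2}}{21}}$ ($T{\left(D \right)} = \frac{4}{-2 + \frac{D D}{-21}} = \frac{4}{-2 + D^{2} \left(- \frac{1}{21}\right)} = \frac{4}{-2 - \frac{D^{2}}{21}}$)
$\sqrt{283 + T{\left(P{\left(-3,-5 \right)} \right)}} = \sqrt{283 - \frac{84}{42 + \left(-2 - 3\right)^{2}}} = \sqrt{283 - \frac{84}{42 + \left(-5\right)^{2}}} = \sqrt{283 - \frac{84}{42 + 25}} = \sqrt{283 - \frac{84}{67}} = \sqrt{\frac{18877}{67}} = \frac{\sqrt{1264759}}{67}$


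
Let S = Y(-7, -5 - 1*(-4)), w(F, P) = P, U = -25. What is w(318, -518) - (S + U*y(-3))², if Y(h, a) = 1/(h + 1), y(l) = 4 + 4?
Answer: -1461049/36 ≈ -40585.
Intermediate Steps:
y(l) = 8
Y(h, a) = 1/(1 + h)
S = -⅙ (S = 1/(1 - 7) = 1/(-6) = -⅙ ≈ -0.16667)
w(318, -518) - (S + U*y(-3))² = -518 - (-⅙ - 25*8)² = -518 - (-⅙ - 200)² = -518 - (-1201/6)² = -518 - 1*1442401/36 = -518 - 1442401/36 = -1461049/36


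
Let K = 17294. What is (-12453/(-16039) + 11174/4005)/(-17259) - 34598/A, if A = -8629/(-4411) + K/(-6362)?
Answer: 2086063142518176660859/45949211080024230 ≈ 45399.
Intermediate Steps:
A = -10693068/14031391 (A = -8629/(-4411) + 17294/(-6362) = -8629*(-1/4411) + 17294*(-1/6362) = 8629/4411 - 8647/3181 = -10693068/14031391 ≈ -0.76208)
(-12453/(-16039) + 11174/4005)/(-17259) - 34598/A = (-12453/(-16039) + 11174/4005)/(-17259) - 34598/(-10693068/14031391) = (-12453*(-1/16039) + 11174*(1/4005))*(-1/17259) - 34598*(-14031391/10693068) = (12453/16039 + 11174/4005)*(-1/17259) + 242729032909/5346534 = (229094051/64236195)*(-1/17259) + 242729032909/5346534 = -229094051/1108652489505 + 242729032909/5346534 = 2086063142518176660859/45949211080024230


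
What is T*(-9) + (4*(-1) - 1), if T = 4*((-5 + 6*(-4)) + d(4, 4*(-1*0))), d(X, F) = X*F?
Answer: 1039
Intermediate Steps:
d(X, F) = F*X
T = -116 (T = 4*((-5 + 6*(-4)) + (4*(-1*0))*4) = 4*((-5 - 24) + (4*0)*4) = 4*(-29 + 0*4) = 4*(-29 + 0) = 4*(-29) = -116)
T*(-9) + (4*(-1) - 1) = -116*(-9) + (4*(-1) - 1) = 1044 + (-4 - 1) = 1044 - 5 = 1039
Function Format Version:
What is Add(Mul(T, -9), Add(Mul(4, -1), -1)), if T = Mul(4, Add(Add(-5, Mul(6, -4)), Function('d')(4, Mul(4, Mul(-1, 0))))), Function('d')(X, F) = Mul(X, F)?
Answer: 1039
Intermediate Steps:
Function('d')(X, F) = Mul(F, X)
T = -116 (T = Mul(4, Add(Add(-5, Mul(6, -4)), Mul(Mul(4, Mul(-1, 0)), 4))) = Mul(4, Add(Add(-5, -24), Mul(Mul(4, 0), 4))) = Mul(4, Add(-29, Mul(0, 4))) = Mul(4, Add(-29, 0)) = Mul(4, -29) = -116)
Add(Mul(T, -9), Add(Mul(4, -1), -1)) = Add(Mul(-116, -9), Add(Mul(4, -1), -1)) = Add(1044, Add(-4, -1)) = Add(1044, -5) = 1039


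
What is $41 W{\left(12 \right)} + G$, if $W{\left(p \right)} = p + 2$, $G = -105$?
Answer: $469$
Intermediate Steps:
$W{\left(p \right)} = 2 + p$
$41 W{\left(12 \right)} + G = 41 \left(2 + 12\right) - 105 = 41 \cdot 14 - 105 = 574 - 105 = 469$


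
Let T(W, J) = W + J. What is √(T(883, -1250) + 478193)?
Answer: √477826 ≈ 691.25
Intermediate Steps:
T(W, J) = J + W
√(T(883, -1250) + 478193) = √((-1250 + 883) + 478193) = √(-367 + 478193) = √477826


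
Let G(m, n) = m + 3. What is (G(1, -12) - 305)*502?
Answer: -151102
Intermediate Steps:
G(m, n) = 3 + m
(G(1, -12) - 305)*502 = ((3 + 1) - 305)*502 = (4 - 305)*502 = -301*502 = -151102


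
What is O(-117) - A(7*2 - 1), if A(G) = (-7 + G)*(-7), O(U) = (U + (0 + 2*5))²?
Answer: 11491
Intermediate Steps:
O(U) = (10 + U)² (O(U) = (U + (0 + 10))² = (U + 10)² = (10 + U)²)
A(G) = 49 - 7*G
O(-117) - A(7*2 - 1) = (10 - 117)² - (49 - 7*(7*2 - 1)) = (-107)² - (49 - 7*(14 - 1)) = 11449 - (49 - 7*13) = 11449 - (49 - 91) = 11449 - 1*(-42) = 11449 + 42 = 11491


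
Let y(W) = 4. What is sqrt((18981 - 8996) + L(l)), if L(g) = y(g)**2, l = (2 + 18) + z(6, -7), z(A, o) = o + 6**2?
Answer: sqrt(10001) ≈ 100.01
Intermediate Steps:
z(A, o) = 36 + o (z(A, o) = o + 36 = 36 + o)
l = 49 (l = (2 + 18) + (36 - 7) = 20 + 29 = 49)
L(g) = 16 (L(g) = 4**2 = 16)
sqrt((18981 - 8996) + L(l)) = sqrt((18981 - 8996) + 16) = sqrt(9985 + 16) = sqrt(10001)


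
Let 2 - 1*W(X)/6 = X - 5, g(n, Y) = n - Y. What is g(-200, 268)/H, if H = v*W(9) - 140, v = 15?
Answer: 117/80 ≈ 1.4625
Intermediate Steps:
W(X) = 42 - 6*X (W(X) = 12 - 6*(X - 5) = 12 - 6*(-5 + X) = 12 + (30 - 6*X) = 42 - 6*X)
H = -320 (H = 15*(42 - 6*9) - 140 = 15*(42 - 54) - 140 = 15*(-12) - 140 = -180 - 140 = -320)
g(-200, 268)/H = (-200 - 1*268)/(-320) = (-200 - 268)*(-1/320) = -468*(-1/320) = 117/80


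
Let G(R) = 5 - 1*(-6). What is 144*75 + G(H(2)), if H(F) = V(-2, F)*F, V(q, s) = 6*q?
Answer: 10811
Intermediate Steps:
H(F) = -12*F (H(F) = (6*(-2))*F = -12*F)
G(R) = 11 (G(R) = 5 + 6 = 11)
144*75 + G(H(2)) = 144*75 + 11 = 10800 + 11 = 10811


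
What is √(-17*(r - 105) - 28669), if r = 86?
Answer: I*√28346 ≈ 168.36*I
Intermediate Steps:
√(-17*(r - 105) - 28669) = √(-17*(86 - 105) - 28669) = √(-17*(-19) - 28669) = √(323 - 28669) = √(-28346) = I*√28346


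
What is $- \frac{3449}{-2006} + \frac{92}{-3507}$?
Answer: $\frac{11911091}{7035042} \approx 1.6931$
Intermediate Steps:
$- \frac{3449}{-2006} + \frac{92}{-3507} = \left(-3449\right) \left(- \frac{1}{2006}\right) + 92 \left(- \frac{1}{3507}\right) = \frac{3449}{2006} - \frac{92}{3507} = \frac{11911091}{7035042}$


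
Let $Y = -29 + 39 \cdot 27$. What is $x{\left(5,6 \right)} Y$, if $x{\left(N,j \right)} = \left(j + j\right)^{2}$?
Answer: $147456$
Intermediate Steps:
$x{\left(N,j \right)} = 4 j^{2}$ ($x{\left(N,j \right)} = \left(2 j\right)^{2} = 4 j^{2}$)
$Y = 1024$ ($Y = -29 + 1053 = 1024$)
$x{\left(5,6 \right)} Y = 4 \cdot 6^{2} \cdot 1024 = 4 \cdot 36 \cdot 1024 = 144 \cdot 1024 = 147456$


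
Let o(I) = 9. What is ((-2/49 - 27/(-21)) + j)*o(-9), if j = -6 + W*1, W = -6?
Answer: -4743/49 ≈ -96.796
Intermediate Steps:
j = -12 (j = -6 - 6*1 = -6 - 6 = -12)
((-2/49 - 27/(-21)) + j)*o(-9) = ((-2/49 - 27/(-21)) - 12)*9 = ((-2*1/49 - 27*(-1/21)) - 12)*9 = ((-2/49 + 9/7) - 12)*9 = (61/49 - 12)*9 = -527/49*9 = -4743/49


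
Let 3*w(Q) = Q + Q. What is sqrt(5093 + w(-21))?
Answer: sqrt(5079) ≈ 71.267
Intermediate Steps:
w(Q) = 2*Q/3 (w(Q) = (Q + Q)/3 = (2*Q)/3 = 2*Q/3)
sqrt(5093 + w(-21)) = sqrt(5093 + (2/3)*(-21)) = sqrt(5093 - 14) = sqrt(5079)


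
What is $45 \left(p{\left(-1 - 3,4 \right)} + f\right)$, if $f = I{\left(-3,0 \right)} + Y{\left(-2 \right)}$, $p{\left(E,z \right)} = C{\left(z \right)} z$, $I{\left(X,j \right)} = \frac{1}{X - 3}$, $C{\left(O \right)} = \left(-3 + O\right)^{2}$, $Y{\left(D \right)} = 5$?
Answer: $\frac{795}{2} \approx 397.5$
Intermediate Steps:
$I{\left(X,j \right)} = \frac{1}{-3 + X}$
$p{\left(E,z \right)} = z \left(-3 + z\right)^{2}$ ($p{\left(E,z \right)} = \left(-3 + z\right)^{2} z = z \left(-3 + z\right)^{2}$)
$f = \frac{29}{6}$ ($f = \frac{1}{-3 - 3} + 5 = \frac{1}{-6} + 5 = - \frac{1}{6} + 5 = \frac{29}{6} \approx 4.8333$)
$45 \left(p{\left(-1 - 3,4 \right)} + f\right) = 45 \left(4 \left(-3 + 4\right)^{2} + \frac{29}{6}\right) = 45 \left(4 \cdot 1^{2} + \frac{29}{6}\right) = 45 \left(4 \cdot 1 + \frac{29}{6}\right) = 45 \left(4 + \frac{29}{6}\right) = 45 \cdot \frac{53}{6} = \frac{795}{2}$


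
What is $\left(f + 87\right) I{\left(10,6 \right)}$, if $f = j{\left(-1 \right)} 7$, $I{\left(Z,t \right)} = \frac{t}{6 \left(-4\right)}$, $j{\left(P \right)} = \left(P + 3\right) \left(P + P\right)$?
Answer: $- \frac{59}{4} \approx -14.75$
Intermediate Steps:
$j{\left(P \right)} = 2 P \left(3 + P\right)$ ($j{\left(P \right)} = \left(3 + P\right) 2 P = 2 P \left(3 + P\right)$)
$I{\left(Z,t \right)} = - \frac{t}{24}$ ($I{\left(Z,t \right)} = \frac{t}{-24} = t \left(- \frac{1}{24}\right) = - \frac{t}{24}$)
$f = -28$ ($f = 2 \left(-1\right) \left(3 - 1\right) 7 = 2 \left(-1\right) 2 \cdot 7 = \left(-4\right) 7 = -28$)
$\left(f + 87\right) I{\left(10,6 \right)} = \left(-28 + 87\right) \left(\left(- \frac{1}{24}\right) 6\right) = 59 \left(- \frac{1}{4}\right) = - \frac{59}{4}$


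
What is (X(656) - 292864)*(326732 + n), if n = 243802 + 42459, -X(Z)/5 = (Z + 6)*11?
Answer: -201842657082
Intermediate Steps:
X(Z) = -330 - 55*Z (X(Z) = -5*(Z + 6)*11 = -5*(6 + Z)*11 = -5*(66 + 11*Z) = -330 - 55*Z)
n = 286261
(X(656) - 292864)*(326732 + n) = ((-330 - 55*656) - 292864)*(326732 + 286261) = ((-330 - 36080) - 292864)*612993 = (-36410 - 292864)*612993 = -329274*612993 = -201842657082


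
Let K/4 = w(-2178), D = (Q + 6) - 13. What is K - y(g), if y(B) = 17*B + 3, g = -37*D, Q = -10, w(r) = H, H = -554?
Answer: -12912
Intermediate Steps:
w(r) = -554
D = -17 (D = (-10 + 6) - 13 = -4 - 13 = -17)
g = 629 (g = -37*(-17) = 629)
y(B) = 3 + 17*B
K = -2216 (K = 4*(-554) = -2216)
K - y(g) = -2216 - (3 + 17*629) = -2216 - (3 + 10693) = -2216 - 1*10696 = -2216 - 10696 = -12912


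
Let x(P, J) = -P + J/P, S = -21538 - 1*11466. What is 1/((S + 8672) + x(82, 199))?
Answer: -82/2001749 ≈ -4.0964e-5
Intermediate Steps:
S = -33004 (S = -21538 - 11466 = -33004)
1/((S + 8672) + x(82, 199)) = 1/((-33004 + 8672) + (-1*82 + 199/82)) = 1/(-24332 + (-82 + 199*(1/82))) = 1/(-24332 + (-82 + 199/82)) = 1/(-24332 - 6525/82) = 1/(-2001749/82) = -82/2001749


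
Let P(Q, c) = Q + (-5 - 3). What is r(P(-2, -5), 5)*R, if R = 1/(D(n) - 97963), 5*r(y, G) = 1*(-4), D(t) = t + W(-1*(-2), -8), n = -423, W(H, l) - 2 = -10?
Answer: 2/245985 ≈ 8.1306e-6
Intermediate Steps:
W(H, l) = -8 (W(H, l) = 2 - 10 = -8)
D(t) = -8 + t (D(t) = t - 8 = -8 + t)
P(Q, c) = -8 + Q (P(Q, c) = Q - 8 = -8 + Q)
r(y, G) = -4/5 (r(y, G) = (1*(-4))/5 = (1/5)*(-4) = -4/5)
R = -1/98394 (R = 1/((-8 - 423) - 97963) = 1/(-431 - 97963) = 1/(-98394) = -1/98394 ≈ -1.0163e-5)
r(P(-2, -5), 5)*R = -4/5*(-1/98394) = 2/245985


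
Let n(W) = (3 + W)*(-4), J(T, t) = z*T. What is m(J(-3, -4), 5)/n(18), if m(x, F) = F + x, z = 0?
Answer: -5/84 ≈ -0.059524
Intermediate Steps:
J(T, t) = 0 (J(T, t) = 0*T = 0)
n(W) = -12 - 4*W
m(J(-3, -4), 5)/n(18) = (5 + 0)/(-12 - 4*18) = 5/(-12 - 72) = 5/(-84) = 5*(-1/84) = -5/84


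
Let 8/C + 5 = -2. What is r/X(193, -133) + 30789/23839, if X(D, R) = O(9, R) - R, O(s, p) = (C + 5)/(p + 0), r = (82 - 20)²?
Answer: 22281427510/737793211 ≈ 30.200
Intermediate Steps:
C = -8/7 (C = 8/(-5 - 2) = 8/(-7) = 8*(-⅐) = -8/7 ≈ -1.1429)
r = 3844 (r = 62² = 3844)
O(s, p) = 27/(7*p) (O(s, p) = (-8/7 + 5)/(p + 0) = 27/(7*p))
X(D, R) = -R + 27/(7*R) (X(D, R) = 27/(7*R) - R = -R + 27/(7*R))
r/X(193, -133) + 30789/23839 = 3844/(-1*(-133) + (27/7)/(-133)) + 30789/23839 = 3844/(133 + (27/7)*(-1/133)) + 30789*(1/23839) = 3844/(133 - 27/931) + 30789/23839 = 3844/(123796/931) + 30789/23839 = 3844*(931/123796) + 30789/23839 = 894691/30949 + 30789/23839 = 22281427510/737793211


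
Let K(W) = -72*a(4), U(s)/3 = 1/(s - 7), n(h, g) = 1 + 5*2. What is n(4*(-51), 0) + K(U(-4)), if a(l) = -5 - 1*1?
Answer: 443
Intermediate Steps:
a(l) = -6 (a(l) = -5 - 1 = -6)
n(h, g) = 11 (n(h, g) = 1 + 10 = 11)
U(s) = 3/(-7 + s) (U(s) = 3/(s - 7) = 3/(-7 + s))
K(W) = 432 (K(W) = -72*(-6) = 432)
n(4*(-51), 0) + K(U(-4)) = 11 + 432 = 443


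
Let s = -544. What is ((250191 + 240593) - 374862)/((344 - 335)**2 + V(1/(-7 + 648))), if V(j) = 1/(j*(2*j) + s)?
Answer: 25910799889564/18104649341 ≈ 1431.2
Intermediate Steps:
V(j) = 1/(-544 + 2*j**2) (V(j) = 1/(j*(2*j) - 544) = 1/(2*j**2 - 544) = 1/(-544 + 2*j**2))
((250191 + 240593) - 374862)/((344 - 335)**2 + V(1/(-7 + 648))) = ((250191 + 240593) - 374862)/((344 - 335)**2 + 1/(2*(-272 + (1/(-7 + 648))**2))) = (490784 - 374862)/(9**2 + 1/(2*(-272 + (1/641)**2))) = 115922/(81 + 1/(2*(-272 + (1/641)**2))) = 115922/(81 + 1/(2*(-272 + 1/410881))) = 115922/(81 + 1/(2*(-111759631/410881))) = 115922/(81 + (1/2)*(-410881/111759631)) = 115922/(81 - 410881/223519262) = 115922/(18104649341/223519262) = 115922*(223519262/18104649341) = 25910799889564/18104649341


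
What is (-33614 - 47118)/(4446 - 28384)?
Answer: 40366/11969 ≈ 3.3725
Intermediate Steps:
(-33614 - 47118)/(4446 - 28384) = -80732/(-23938) = -80732*(-1/23938) = 40366/11969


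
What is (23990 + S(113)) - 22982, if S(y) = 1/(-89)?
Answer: 89711/89 ≈ 1008.0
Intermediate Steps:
S(y) = -1/89
(23990 + S(113)) - 22982 = (23990 - 1/89) - 22982 = 2135109/89 - 22982 = 89711/89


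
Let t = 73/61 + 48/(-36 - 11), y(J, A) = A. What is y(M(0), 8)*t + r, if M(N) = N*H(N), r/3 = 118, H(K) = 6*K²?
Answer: 1018942/2867 ≈ 355.40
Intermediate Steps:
r = 354 (r = 3*118 = 354)
M(N) = 6*N³ (M(N) = N*(6*N²) = 6*N³)
t = 503/2867 (t = 73*(1/61) + 48/(-47) = 73/61 + 48*(-1/47) = 73/61 - 48/47 = 503/2867 ≈ 0.17544)
y(M(0), 8)*t + r = 8*(503/2867) + 354 = 4024/2867 + 354 = 1018942/2867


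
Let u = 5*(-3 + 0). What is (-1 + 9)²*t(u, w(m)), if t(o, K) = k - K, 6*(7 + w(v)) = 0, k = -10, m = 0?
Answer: -192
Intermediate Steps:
u = -15 (u = 5*(-3) = -15)
w(v) = -7 (w(v) = -7 + (⅙)*0 = -7 + 0 = -7)
t(o, K) = -10 - K
(-1 + 9)²*t(u, w(m)) = (-1 + 9)²*(-10 - 1*(-7)) = 8²*(-10 + 7) = 64*(-3) = -192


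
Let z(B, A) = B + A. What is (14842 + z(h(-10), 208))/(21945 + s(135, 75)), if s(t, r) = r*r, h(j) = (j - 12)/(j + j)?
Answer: 150511/275700 ≈ 0.54592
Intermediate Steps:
h(j) = (-12 + j)/(2*j) (h(j) = (-12 + j)/((2*j)) = (-12 + j)*(1/(2*j)) = (-12 + j)/(2*j))
z(B, A) = A + B
s(t, r) = r²
(14842 + z(h(-10), 208))/(21945 + s(135, 75)) = (14842 + (208 + (½)*(-12 - 10)/(-10)))/(21945 + 75²) = (14842 + (208 + (½)*(-⅒)*(-22)))/(21945 + 5625) = (14842 + (208 + 11/10))/27570 = (14842 + 2091/10)*(1/27570) = (150511/10)*(1/27570) = 150511/275700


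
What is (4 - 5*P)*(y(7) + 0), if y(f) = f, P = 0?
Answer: 28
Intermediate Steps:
(4 - 5*P)*(y(7) + 0) = (4 - 5*0)*(7 + 0) = (4 + 0)*7 = 4*7 = 28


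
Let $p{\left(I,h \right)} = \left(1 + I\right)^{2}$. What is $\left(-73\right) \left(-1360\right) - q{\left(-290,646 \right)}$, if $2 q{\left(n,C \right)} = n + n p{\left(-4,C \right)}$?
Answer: $100730$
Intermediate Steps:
$q{\left(n,C \right)} = 5 n$ ($q{\left(n,C \right)} = \frac{n + n \left(1 - 4\right)^{2}}{2} = \frac{n + n \left(-3\right)^{2}}{2} = \frac{n + n 9}{2} = \frac{n + 9 n}{2} = \frac{10 n}{2} = 5 n$)
$\left(-73\right) \left(-1360\right) - q{\left(-290,646 \right)} = \left(-73\right) \left(-1360\right) - 5 \left(-290\right) = 99280 - -1450 = 99280 + 1450 = 100730$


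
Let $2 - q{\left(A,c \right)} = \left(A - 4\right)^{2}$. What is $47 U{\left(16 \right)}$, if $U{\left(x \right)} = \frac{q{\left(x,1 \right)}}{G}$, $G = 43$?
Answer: $- \frac{6674}{43} \approx -155.21$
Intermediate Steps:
$q{\left(A,c \right)} = 2 - \left(-4 + A\right)^{2}$ ($q{\left(A,c \right)} = 2 - \left(A - 4\right)^{2} = 2 - \left(-4 + A\right)^{2}$)
$U{\left(x \right)} = \frac{2}{43} - \frac{\left(-4 + x\right)^{2}}{43}$ ($U{\left(x \right)} = \frac{2 - \left(-4 + x\right)^{2}}{43} = \left(2 - \left(-4 + x\right)^{2}\right) \frac{1}{43} = \frac{2}{43} - \frac{\left(-4 + x\right)^{2}}{43}$)
$47 U{\left(16 \right)} = 47 \left(\frac{2}{43} - \frac{\left(-4 + 16\right)^{2}}{43}\right) = 47 \left(\frac{2}{43} - \frac{12^{2}}{43}\right) = 47 \left(\frac{2}{43} - \frac{144}{43}\right) = 47 \left(- \frac{142}{43}\right) = - \frac{6674}{43}$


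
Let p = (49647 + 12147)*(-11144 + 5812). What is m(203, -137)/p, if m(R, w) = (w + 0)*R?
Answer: 27811/329485608 ≈ 8.4407e-5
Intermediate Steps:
m(R, w) = R*w (m(R, w) = w*R = R*w)
p = -329485608 (p = 61794*(-5332) = -329485608)
m(203, -137)/p = (203*(-137))/(-329485608) = -27811*(-1/329485608) = 27811/329485608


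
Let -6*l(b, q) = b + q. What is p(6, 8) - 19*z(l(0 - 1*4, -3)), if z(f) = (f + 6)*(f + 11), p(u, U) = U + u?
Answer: -59137/36 ≈ -1642.7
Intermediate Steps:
l(b, q) = -b/6 - q/6 (l(b, q) = -(b + q)/6 = -b/6 - q/6)
z(f) = (6 + f)*(11 + f)
p(6, 8) - 19*z(l(0 - 1*4, -3)) = (8 + 6) - 19*(66 + (-(0 - 1*4)/6 - ⅙*(-3))² + 17*(-(0 - 1*4)/6 - ⅙*(-3))) = 14 - 19*(66 + (-(0 - 4)/6 + ½)² + 17*(-(0 - 4)/6 + ½)) = 14 - 19*(66 + (-⅙*(-4) + ½)² + 17*(-⅙*(-4) + ½)) = 14 - 19*(66 + (⅔ + ½)² + 17*(⅔ + ½)) = 14 - 19*(66 + (7/6)² + 17*(7/6)) = 14 - 19*(66 + 49/36 + 119/6) = 14 - 19*3139/36 = 14 - 59641/36 = -59137/36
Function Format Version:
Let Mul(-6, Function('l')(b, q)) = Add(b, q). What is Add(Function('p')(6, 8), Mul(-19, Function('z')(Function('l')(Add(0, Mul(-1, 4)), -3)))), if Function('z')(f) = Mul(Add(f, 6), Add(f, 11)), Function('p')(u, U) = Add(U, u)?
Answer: Rational(-59137, 36) ≈ -1642.7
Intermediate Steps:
Function('l')(b, q) = Add(Mul(Rational(-1, 6), b), Mul(Rational(-1, 6), q)) (Function('l')(b, q) = Mul(Rational(-1, 6), Add(b, q)) = Add(Mul(Rational(-1, 6), b), Mul(Rational(-1, 6), q)))
Function('z')(f) = Mul(Add(6, f), Add(11, f))
Add(Function('p')(6, 8), Mul(-19, Function('z')(Function('l')(Add(0, Mul(-1, 4)), -3)))) = Add(Add(8, 6), Mul(-19, Add(66, Pow(Add(Mul(Rational(-1, 6), Add(0, Mul(-1, 4))), Mul(Rational(-1, 6), -3)), 2), Mul(17, Add(Mul(Rational(-1, 6), Add(0, Mul(-1, 4))), Mul(Rational(-1, 6), -3)))))) = Add(14, Mul(-19, Add(66, Pow(Add(Mul(Rational(-1, 6), Add(0, -4)), Rational(1, 2)), 2), Mul(17, Add(Mul(Rational(-1, 6), Add(0, -4)), Rational(1, 2)))))) = Add(14, Mul(-19, Add(66, Pow(Add(Mul(Rational(-1, 6), -4), Rational(1, 2)), 2), Mul(17, Add(Mul(Rational(-1, 6), -4), Rational(1, 2)))))) = Add(14, Mul(-19, Add(66, Pow(Add(Rational(2, 3), Rational(1, 2)), 2), Mul(17, Add(Rational(2, 3), Rational(1, 2)))))) = Add(14, Mul(-19, Add(66, Pow(Rational(7, 6), 2), Mul(17, Rational(7, 6))))) = Add(14, Mul(-19, Add(66, Rational(49, 36), Rational(119, 6)))) = Add(14, Mul(-19, Rational(3139, 36))) = Add(14, Rational(-59641, 36)) = Rational(-59137, 36)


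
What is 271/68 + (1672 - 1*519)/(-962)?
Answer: 91149/32708 ≈ 2.7868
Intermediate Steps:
271/68 + (1672 - 1*519)/(-962) = 271*(1/68) + (1672 - 519)*(-1/962) = 271/68 + 1153*(-1/962) = 271/68 - 1153/962 = 91149/32708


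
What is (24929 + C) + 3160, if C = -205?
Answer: 27884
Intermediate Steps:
(24929 + C) + 3160 = (24929 - 205) + 3160 = 24724 + 3160 = 27884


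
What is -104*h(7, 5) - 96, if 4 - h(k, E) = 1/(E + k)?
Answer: -1510/3 ≈ -503.33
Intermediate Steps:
h(k, E) = 4 - 1/(E + k)
-104*h(7, 5) - 96 = -104*(-1 + 4*5 + 4*7)/(5 + 7) - 96 = -104*(-1 + 20 + 28)/12 - 96 = -26*47/3 - 96 = -104*47/12 - 96 = -1222/3 - 96 = -1510/3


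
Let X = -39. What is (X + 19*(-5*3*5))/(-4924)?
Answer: 366/1231 ≈ 0.29732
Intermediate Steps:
(X + 19*(-5*3*5))/(-4924) = (-39 + 19*(-5*3*5))/(-4924) = (-39 + 19*(-15*5))*(-1/4924) = (-39 + 19*(-75))*(-1/4924) = (-39 - 1425)*(-1/4924) = -1464*(-1/4924) = 366/1231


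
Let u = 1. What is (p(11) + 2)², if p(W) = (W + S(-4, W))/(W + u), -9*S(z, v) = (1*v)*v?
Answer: 9409/2916 ≈ 3.2267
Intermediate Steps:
S(z, v) = -v²/9 (S(z, v) = -1*v*v/9 = -v*v/9 = -v²/9)
p(W) = (W - W²/9)/(1 + W) (p(W) = (W - W²/9)/(W + 1) = (W - W²/9)/(1 + W))
(p(11) + 2)² = ((⅑)*11*(9 - 1*11)/(1 + 11) + 2)² = ((⅑)*11*(9 - 11)/12 + 2)² = ((⅑)*11*(1/12)*(-2) + 2)² = (-11/54 + 2)² = (97/54)² = 9409/2916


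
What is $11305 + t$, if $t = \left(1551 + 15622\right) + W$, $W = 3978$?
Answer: $32456$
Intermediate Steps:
$t = 21151$ ($t = \left(1551 + 15622\right) + 3978 = 17173 + 3978 = 21151$)
$11305 + t = 11305 + 21151 = 32456$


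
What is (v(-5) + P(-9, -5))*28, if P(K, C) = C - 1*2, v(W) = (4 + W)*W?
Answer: -56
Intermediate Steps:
v(W) = W*(4 + W)
P(K, C) = -2 + C (P(K, C) = C - 2 = -2 + C)
(v(-5) + P(-9, -5))*28 = (-5*(4 - 5) + (-2 - 5))*28 = (-5*(-1) - 7)*28 = (5 - 7)*28 = -2*28 = -56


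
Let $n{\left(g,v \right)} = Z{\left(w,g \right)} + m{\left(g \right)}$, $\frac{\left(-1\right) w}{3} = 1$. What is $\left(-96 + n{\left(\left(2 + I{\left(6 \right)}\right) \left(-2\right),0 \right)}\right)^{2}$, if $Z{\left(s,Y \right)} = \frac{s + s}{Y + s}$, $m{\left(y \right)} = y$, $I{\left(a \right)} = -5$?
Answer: $8464$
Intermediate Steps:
$w = -3$ ($w = \left(-3\right) 1 = -3$)
$Z{\left(s,Y \right)} = \frac{2 s}{Y + s}$
$n{\left(g,v \right)} = g - \frac{6}{-3 + g}$ ($n{\left(g,v \right)} = 2 \left(-3\right) \frac{1}{g - 3} + g = 2 \left(-3\right) \frac{1}{-3 + g} + g = - \frac{6}{-3 + g} + g = g - \frac{6}{-3 + g}$)
$\left(-96 + n{\left(\left(2 + I{\left(6 \right)}\right) \left(-2\right),0 \right)}\right)^{2} = \left(-96 + \frac{-6 + \left(2 - 5\right) \left(-2\right) \left(-3 + \left(2 - 5\right) \left(-2\right)\right)}{-3 + \left(2 - 5\right) \left(-2\right)}\right)^{2} = \left(-96 + \frac{-6 + \left(-3\right) \left(-2\right) \left(-3 - -6\right)}{-3 - -6}\right)^{2} = \left(-96 + \frac{-6 + 6 \left(-3 + 6\right)}{-3 + 6}\right)^{2} = \left(-96 + \frac{-6 + 6 \cdot 3}{3}\right)^{2} = \left(-96 + \frac{-6 + 18}{3}\right)^{2} = \left(-96 + \frac{1}{3} \cdot 12\right)^{2} = \left(-96 + 4\right)^{2} = \left(-92\right)^{2} = 8464$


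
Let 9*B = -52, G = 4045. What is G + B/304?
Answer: 2766767/684 ≈ 4045.0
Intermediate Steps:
B = -52/9 (B = (⅑)*(-52) = -52/9 ≈ -5.7778)
G + B/304 = 4045 - 52/9/304 = 4045 + (1/304)*(-52/9) = 4045 - 13/684 = 2766767/684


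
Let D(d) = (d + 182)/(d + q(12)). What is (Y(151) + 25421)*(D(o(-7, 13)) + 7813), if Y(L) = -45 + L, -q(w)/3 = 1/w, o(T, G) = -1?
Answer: 978730707/5 ≈ 1.9575e+8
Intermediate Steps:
q(w) = -3/w
D(d) = (182 + d)/(-1/4 + d) (D(d) = (d + 182)/(d - 3/12) = (182 + d)/(d - 3*1/12) = (182 + d)/(d - 1/4) = (182 + d)/(-1/4 + d))
(Y(151) + 25421)*(D(o(-7, 13)) + 7813) = ((-45 + 151) + 25421)*(4*(182 - 1)/(-1 + 4*(-1)) + 7813) = (106 + 25421)*(4*181/(-1 - 4) + 7813) = 25527*(4*181/(-5) + 7813) = 25527*(4*(-1/5)*181 + 7813) = 25527*(-724/5 + 7813) = 25527*(38341/5) = 978730707/5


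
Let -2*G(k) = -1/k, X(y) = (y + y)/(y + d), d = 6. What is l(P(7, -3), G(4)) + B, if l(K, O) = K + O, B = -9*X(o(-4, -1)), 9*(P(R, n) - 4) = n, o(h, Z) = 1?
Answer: 205/168 ≈ 1.2202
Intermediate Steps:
X(y) = 2*y/(6 + y) (X(y) = (y + y)/(y + 6) = (2*y)/(6 + y) = 2*y/(6 + y))
P(R, n) = 4 + n/9
G(k) = 1/(2*k) (G(k) = -(-1)/(2*k) = 1/(2*k))
B = -18/7 (B = -18/(6 + 1) = -18/7 ≈ -2.5714)
l(P(7, -3), G(4)) + B = ((4 + (⅑)*(-3)) + (½)/4) - 18/7 = ((4 - ⅓) + (½)*(¼)) - 18/7 = (11/3 + ⅛) - 18/7 = 91/24 - 18/7 = 205/168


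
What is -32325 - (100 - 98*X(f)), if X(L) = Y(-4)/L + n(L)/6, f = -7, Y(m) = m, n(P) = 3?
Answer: -32320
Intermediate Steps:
X(L) = ½ - 4/L (X(L) = -4/L + 3/6 = -4/L + 3*(⅙) = -4/L + ½ = ½ - 4/L)
-32325 - (100 - 98*X(f)) = -32325 - (100 - 49*(-8 - 7)/(-7)) = -32325 - (100 - 49*(-1)*(-15)/7) = -32325 - (100 - 98*15/14) = -32325 - (100 - 105) = -32325 - 1*(-5) = -32325 + 5 = -32320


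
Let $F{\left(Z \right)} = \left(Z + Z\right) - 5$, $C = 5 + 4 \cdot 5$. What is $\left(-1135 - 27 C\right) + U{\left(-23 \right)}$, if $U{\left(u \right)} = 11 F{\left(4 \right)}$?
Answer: $-1777$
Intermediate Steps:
$C = 25$ ($C = 5 + 20 = 25$)
$F{\left(Z \right)} = -5 + 2 Z$ ($F{\left(Z \right)} = 2 Z - 5 = -5 + 2 Z$)
$U{\left(u \right)} = 33$ ($U{\left(u \right)} = 11 \left(-5 + 2 \cdot 4\right) = 11 \left(-5 + 8\right) = 11 \cdot 3 = 33$)
$\left(-1135 - 27 C\right) + U{\left(-23 \right)} = \left(-1135 - 675\right) + 33 = -1810 + 33 = -1777$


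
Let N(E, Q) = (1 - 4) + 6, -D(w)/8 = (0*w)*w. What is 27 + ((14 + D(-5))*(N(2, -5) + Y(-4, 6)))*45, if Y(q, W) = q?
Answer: -603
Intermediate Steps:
D(w) = 0 (D(w) = -8*0*w*w = -0*w = -8*0 = 0)
N(E, Q) = 3 (N(E, Q) = -3 + 6 = 3)
27 + ((14 + D(-5))*(N(2, -5) + Y(-4, 6)))*45 = 27 + ((14 + 0)*(3 - 4))*45 = 27 + (14*(-1))*45 = 27 - 14*45 = 27 - 630 = -603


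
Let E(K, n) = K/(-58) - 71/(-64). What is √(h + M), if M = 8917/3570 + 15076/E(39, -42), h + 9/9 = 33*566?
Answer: √445797922585352190/2895270 ≈ 230.61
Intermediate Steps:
h = 18677 (h = -1 + 33*566 = -1 + 18678 = 18677)
E(K, n) = 71/64 - K/58 (E(K, n) = K*(-1/58) - 71*(-1/64) = -K/58 + 71/64 = 71/64 - K/58)
M = 99899601607/2895270 (M = 8917/3570 + 15076/(71/64 - 1/58*39) = 8917*(1/3570) + 15076/(71/64 - 39/58) = 8917/3570 + 15076/(811/1856) = 8917/3570 + 15076*(1856/811) = 8917/3570 + 27981056/811 = 99899601607/2895270 ≈ 34504.)
√(h + M) = √(18677 + 99899601607/2895270) = √(153974559397/2895270) = √445797922585352190/2895270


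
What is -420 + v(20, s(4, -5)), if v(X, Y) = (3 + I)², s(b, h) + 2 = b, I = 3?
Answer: -384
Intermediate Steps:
s(b, h) = -2 + b
v(X, Y) = 36 (v(X, Y) = (3 + 3)² = 6² = 36)
-420 + v(20, s(4, -5)) = -420 + 36 = -384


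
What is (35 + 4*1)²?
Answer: 1521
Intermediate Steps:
(35 + 4*1)² = (35 + 4)² = 39² = 1521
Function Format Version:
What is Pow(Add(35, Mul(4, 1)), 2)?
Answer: 1521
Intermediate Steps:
Pow(Add(35, Mul(4, 1)), 2) = Pow(Add(35, 4), 2) = Pow(39, 2) = 1521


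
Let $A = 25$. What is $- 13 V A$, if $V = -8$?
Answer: $2600$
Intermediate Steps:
$- 13 V A = \left(-13\right) \left(-8\right) 25 = 104 \cdot 25 = 2600$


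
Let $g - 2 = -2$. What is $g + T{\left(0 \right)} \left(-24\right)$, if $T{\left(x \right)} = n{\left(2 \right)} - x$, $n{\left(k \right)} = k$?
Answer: $-48$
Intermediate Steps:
$g = 0$ ($g = 2 - 2 = 0$)
$T{\left(x \right)} = 2 - x$
$g + T{\left(0 \right)} \left(-24\right) = 0 + \left(2 - 0\right) \left(-24\right) = 0 + \left(2 + 0\right) \left(-24\right) = 0 + 2 \left(-24\right) = 0 - 48 = -48$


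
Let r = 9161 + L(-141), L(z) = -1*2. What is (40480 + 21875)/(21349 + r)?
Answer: 62355/30508 ≈ 2.0439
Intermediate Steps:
L(z) = -2
r = 9159 (r = 9161 - 2 = 9159)
(40480 + 21875)/(21349 + r) = (40480 + 21875)/(21349 + 9159) = 62355/30508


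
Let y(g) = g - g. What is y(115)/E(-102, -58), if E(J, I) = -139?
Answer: 0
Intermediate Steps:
y(g) = 0
y(115)/E(-102, -58) = 0/(-139) = 0*(-1/139) = 0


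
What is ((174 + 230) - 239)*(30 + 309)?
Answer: 55935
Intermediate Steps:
((174 + 230) - 239)*(30 + 309) = (404 - 239)*339 = 165*339 = 55935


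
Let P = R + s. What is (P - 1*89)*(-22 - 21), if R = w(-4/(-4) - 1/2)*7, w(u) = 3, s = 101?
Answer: -1419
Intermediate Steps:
R = 21 (R = 3*7 = 21)
P = 122 (P = 21 + 101 = 122)
(P - 1*89)*(-22 - 21) = (122 - 1*89)*(-22 - 21) = (122 - 89)*(-43) = 33*(-43) = -1419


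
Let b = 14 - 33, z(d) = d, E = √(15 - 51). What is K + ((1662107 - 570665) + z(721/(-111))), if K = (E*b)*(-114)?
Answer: 121149341/111 + 12996*I ≈ 1.0914e+6 + 12996.0*I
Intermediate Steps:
E = 6*I (E = √(-36) = 6*I ≈ 6.0*I)
b = -19
K = 12996*I (K = ((6*I)*(-19))*(-114) = -114*I*(-114) = 12996*I ≈ 12996.0*I)
K + ((1662107 - 570665) + z(721/(-111))) = 12996*I + ((1662107 - 570665) + 721/(-111)) = 12996*I + (1091442 + 721*(-1/111)) = 12996*I + (1091442 - 721/111) = 12996*I + 121149341/111 = 121149341/111 + 12996*I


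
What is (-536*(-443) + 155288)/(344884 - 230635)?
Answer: 130912/38083 ≈ 3.4375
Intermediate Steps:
(-536*(-443) + 155288)/(344884 - 230635) = (237448 + 155288)/114249 = 392736*(1/114249) = 130912/38083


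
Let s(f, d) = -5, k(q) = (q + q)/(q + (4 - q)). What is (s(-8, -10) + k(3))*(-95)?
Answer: 665/2 ≈ 332.50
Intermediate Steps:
k(q) = q/2 (k(q) = (2*q)/4 = (2*q)*(¼) = q/2)
(s(-8, -10) + k(3))*(-95) = (-5 + (½)*3)*(-95) = (-5 + 3/2)*(-95) = -7/2*(-95) = 665/2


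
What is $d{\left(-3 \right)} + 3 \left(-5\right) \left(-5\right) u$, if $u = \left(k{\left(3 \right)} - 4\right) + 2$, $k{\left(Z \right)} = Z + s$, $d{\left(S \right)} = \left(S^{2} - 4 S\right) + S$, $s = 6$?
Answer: $543$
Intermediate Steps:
$d{\left(S \right)} = S^{2} - 3 S$
$k{\left(Z \right)} = 6 + Z$ ($k{\left(Z \right)} = Z + 6 = 6 + Z$)
$u = 7$ ($u = \left(\left(6 + 3\right) - 4\right) + 2 = \left(9 - 4\right) + 2 = 5 + 2 = 7$)
$d{\left(-3 \right)} + 3 \left(-5\right) \left(-5\right) u = - 3 \left(-3 - 3\right) + 3 \left(-5\right) \left(-5\right) 7 = \left(-3\right) \left(-6\right) + \left(-15\right) \left(-5\right) 7 = 18 + 75 \cdot 7 = 18 + 525 = 543$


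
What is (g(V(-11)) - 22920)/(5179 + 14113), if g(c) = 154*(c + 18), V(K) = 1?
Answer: -769/742 ≈ -1.0364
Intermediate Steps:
g(c) = 2772 + 154*c (g(c) = 154*(18 + c) = 2772 + 154*c)
(g(V(-11)) - 22920)/(5179 + 14113) = ((2772 + 154*1) - 22920)/(5179 + 14113) = ((2772 + 154) - 22920)/19292 = (2926 - 22920)*(1/19292) = -19994*1/19292 = -769/742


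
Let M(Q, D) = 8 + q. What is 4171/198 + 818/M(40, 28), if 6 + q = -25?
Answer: -66031/4554 ≈ -14.500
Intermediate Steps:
q = -31 (q = -6 - 25 = -31)
M(Q, D) = -23 (M(Q, D) = 8 - 31 = -23)
4171/198 + 818/M(40, 28) = 4171/198 + 818/(-23) = 4171*(1/198) + 818*(-1/23) = 4171/198 - 818/23 = -66031/4554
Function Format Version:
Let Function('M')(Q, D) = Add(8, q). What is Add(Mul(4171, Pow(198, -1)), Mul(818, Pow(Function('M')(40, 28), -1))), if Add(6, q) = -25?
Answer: Rational(-66031, 4554) ≈ -14.500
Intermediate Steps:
q = -31 (q = Add(-6, -25) = -31)
Function('M')(Q, D) = -23 (Function('M')(Q, D) = Add(8, -31) = -23)
Add(Mul(4171, Pow(198, -1)), Mul(818, Pow(Function('M')(40, 28), -1))) = Add(Mul(4171, Pow(198, -1)), Mul(818, Pow(-23, -1))) = Add(Mul(4171, Rational(1, 198)), Mul(818, Rational(-1, 23))) = Add(Rational(4171, 198), Rational(-818, 23)) = Rational(-66031, 4554)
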